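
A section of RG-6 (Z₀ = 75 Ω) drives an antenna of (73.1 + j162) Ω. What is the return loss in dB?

RL ≈ 2.64 dB

Γ = (-1.9 + j162)/(148.1 + j162), |Γ| = 0.738
RL = −20·log₁₀|Γ| = −20·log₁₀(0.738)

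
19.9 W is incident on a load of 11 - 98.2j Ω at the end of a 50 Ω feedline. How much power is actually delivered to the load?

P_delivered ≈ 3.28 W

|Γ| = |(-39 − j98.2)/(61 − j98.2)| = 0.914
|Γ|² = 0.835
P_refl = |Γ|²·P_inc = 16.6 W, P_del = (1 − |Γ|²)·P_inc = 3.28 W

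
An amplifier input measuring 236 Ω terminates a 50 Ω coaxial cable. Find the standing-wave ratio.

Γ = (236 − 50)/(236 + 50) = 0.65
VSWR = (1 + 0.65)/(1 − 0.65)

VSWR ≈ 4.72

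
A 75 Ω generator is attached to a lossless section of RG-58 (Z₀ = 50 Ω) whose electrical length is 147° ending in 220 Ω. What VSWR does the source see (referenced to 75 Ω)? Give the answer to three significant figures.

tan(βl) = -0.649
Z_in = Z_0·(Z_L + jZ_0·tanβl)/(Z_0 + jZ_L·tanβl) = 34.1 + j65 Ω
Γ_s = (Z_in − Z_s)/(Z_in + Z_s) = (-40.9 + j65)/(109 + j65), |Γ_s| = 0.605
VSWR = (1 + |Γ_s|)/(1 − |Γ_s|)

VSWR ≈ 4.06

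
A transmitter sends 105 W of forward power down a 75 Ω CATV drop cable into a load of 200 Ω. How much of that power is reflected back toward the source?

Γ = (200 − 75)/(200 + 75) = 0.455
|Γ|² = 0.207
P_refl = |Γ|²·P_inc = 21.7 W, P_del = (1 − |Γ|²)·P_inc = 83.3 W

P_reflected ≈ 21.7 W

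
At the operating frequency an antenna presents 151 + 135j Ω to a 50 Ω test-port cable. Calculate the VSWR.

VSWR ≈ 5.59

Γ = (Z_L − Z_0)/(Z_L + Z_0) = (101 + j135)/(201 + j135)
|Γ| = 169/242 = 0.696
VSWR = (1 + |Γ|)/(1 − |Γ|) = 1.7/0.304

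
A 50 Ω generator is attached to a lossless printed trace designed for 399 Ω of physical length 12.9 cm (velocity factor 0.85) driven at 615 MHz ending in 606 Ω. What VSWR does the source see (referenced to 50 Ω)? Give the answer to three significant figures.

λ = v/f = 0.85·c / 615 MHz = 0.415 m
βl = 2π·l/λ = 2π × 0.311 = 112°
tan(βl) = -2.47
Z_in = Z_0·(Z_L + jZ_0·tanβl)/(Z_0 + jZ_L·tanβl) = 285 + j85.3 Ω
Γ_s = (Z_in − Z_s)/(Z_in + Z_s) = (235 + j85.3)/(335 + j85.3), |Γ_s| = 0.723
VSWR = (1 + |Γ_s|)/(1 − |Γ_s|)

VSWR ≈ 6.23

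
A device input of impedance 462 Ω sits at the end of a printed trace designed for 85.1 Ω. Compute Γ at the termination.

Γ = (Z_L − Z_0)/(Z_L + Z_0) = (462 − 85.1)/(462 + 85.1) = 376.9/547.1

Γ = 0.689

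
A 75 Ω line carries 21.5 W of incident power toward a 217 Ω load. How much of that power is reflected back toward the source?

P_reflected ≈ 5.08 W

Γ = (217 − 75)/(217 + 75) = 0.486
|Γ|² = 0.236
P_refl = |Γ|²·P_inc = 5.08 W, P_del = (1 − |Γ|²)·P_inc = 16.4 W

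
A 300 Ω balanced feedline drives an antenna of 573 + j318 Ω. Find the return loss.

Γ = (273 + j318)/(873 + j318), |Γ| = 0.451
RL = −20·log₁₀|Γ| = −20·log₁₀(0.451)

RL ≈ 6.91 dB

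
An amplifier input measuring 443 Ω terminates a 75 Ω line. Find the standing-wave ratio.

VSWR ≈ 5.91

Γ = (443 − 75)/(443 + 75) = 0.71
VSWR = (1 + 0.71)/(1 − 0.71)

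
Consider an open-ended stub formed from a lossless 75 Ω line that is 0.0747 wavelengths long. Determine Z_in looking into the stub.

Z_in ≈ −j148 Ω

βl = 2π × 0.0747 = 26.9°
tan(βl) = 0.507
For an open-ended stub, Z_in = −jZ_0·cot(βl) = −jZ_0/tan(βl)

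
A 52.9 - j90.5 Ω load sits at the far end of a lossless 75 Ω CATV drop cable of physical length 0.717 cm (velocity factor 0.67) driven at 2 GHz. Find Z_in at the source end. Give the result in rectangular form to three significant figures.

Z_in ≈ 24.9 − j39.8 Ω

λ = v/f = 0.67·c / 2 GHz = 0.101 m
βl = 2π·l/λ = 2π × 0.0713 = 25.7°
tan(βl) = tan(25.7°) = 0.481
Z_in = Z_0·(Z_L + jZ_0·tanβl)/(Z_0 + jZ_L·tanβl)
     = 75·(52.9 − j54.4)/(119 + j25.4)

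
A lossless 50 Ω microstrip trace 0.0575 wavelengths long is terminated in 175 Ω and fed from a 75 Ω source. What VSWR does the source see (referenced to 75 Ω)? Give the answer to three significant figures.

VSWR ≈ 2.73

βl = 2π × 0.0575 = 20.7°
tan(βl) = 0.378
Z_in = Z_0·(Z_L + jZ_0·tanβl)/(Z_0 + jZ_L·tanβl) = 72.7 − j77.3 Ω
Γ_s = (Z_in − Z_s)/(Z_in + Z_s) = (-2.25 − j77.3)/(148 − j77.3), |Γ_s| = 0.464
VSWR = (1 + |Γ_s|)/(1 − |Γ_s|)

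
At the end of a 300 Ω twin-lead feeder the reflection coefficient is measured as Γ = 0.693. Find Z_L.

Z_L ≈ 1650 Ω

Z_L = Z_0·(1 + Γ)/(1 − Γ) = 300·(1.69)/(0.307)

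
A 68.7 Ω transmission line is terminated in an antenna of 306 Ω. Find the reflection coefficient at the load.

Γ = (Z_L − Z_0)/(Z_L + Z_0) = (306 − 68.7)/(306 + 68.7) = 237.3/374.7

Γ = 0.633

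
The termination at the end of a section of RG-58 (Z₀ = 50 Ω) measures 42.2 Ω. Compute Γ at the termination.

Γ = -0.0846

Γ = (Z_L − Z_0)/(Z_L + Z_0) = (42.2 − 50)/(42.2 + 50) = -7.8/92.2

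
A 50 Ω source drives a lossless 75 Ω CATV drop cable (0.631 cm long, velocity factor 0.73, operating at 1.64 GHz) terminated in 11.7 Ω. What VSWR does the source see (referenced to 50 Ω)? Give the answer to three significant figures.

VSWR ≈ 4.74

λ = v/f = 0.73·c / 1.64 GHz = 0.134 m
βl = 2π·l/λ = 2π × 0.0473 = 17°
tan(βl) = 0.306
Z_in = Z_0·(Z_L + jZ_0·tanβl)/(Z_0 + jZ_L·tanβl) = 12.8 + j22.3 Ω
Γ_s = (Z_in − Z_s)/(Z_in + Z_s) = (-37.2 + j22.3)/(62.8 + j22.3), |Γ_s| = 0.652
VSWR = (1 + |Γ_s|)/(1 − |Γ_s|)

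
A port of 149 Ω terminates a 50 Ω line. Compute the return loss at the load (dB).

RL ≈ 6.06 dB

Γ = (149 − 50)/(149 + 50) = 0.497
RL = −20·log₁₀|Γ| = −20·log₁₀(0.497)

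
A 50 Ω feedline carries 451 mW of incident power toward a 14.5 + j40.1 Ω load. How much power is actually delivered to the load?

|Γ| = |(-35.5 + j40.1)/(64.5 + j40.1)| = 0.705
|Γ|² = 0.497
P_refl = |Γ|²·P_inc = 224 mW, P_del = (1 − |Γ|²)·P_inc = 227 mW

P_delivered ≈ 227 mW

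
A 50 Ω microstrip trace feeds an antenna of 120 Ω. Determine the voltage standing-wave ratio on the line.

For a purely resistive load, VSWR = R_L/Z_0 or Z_0/R_L (whichever > 1) = 120/50

VSWR ≈ 2.4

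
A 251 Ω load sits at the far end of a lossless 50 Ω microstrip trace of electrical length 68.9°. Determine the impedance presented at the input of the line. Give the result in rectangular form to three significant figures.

Z_in ≈ 11.4 − j18.4 Ω

tan(βl) = tan(68.9°) = 2.59
Z_in = Z_0·(Z_L + jZ_0·tanβl)/(Z_0 + jZ_L·tanβl)
     = 50·(251 + j130)/(50 + j650)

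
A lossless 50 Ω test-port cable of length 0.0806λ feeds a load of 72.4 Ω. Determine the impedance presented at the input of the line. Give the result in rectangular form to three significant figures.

βl = 2π × 0.0806 = 29°
tan(βl) = tan(29°) = 0.555
Z_in = Z_0·(Z_L + jZ_0·tanβl)/(Z_0 + jZ_L·tanβl)
     = 50·(72.4 + j27.7)/(50 + j40.2)

Z_in ≈ 57.6 − j18.5 Ω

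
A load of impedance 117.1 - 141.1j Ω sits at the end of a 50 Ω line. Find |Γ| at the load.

Γ = (Z_L − Z_0)/(Z_L + Z_0) = (67.1 − j141.1)/(167.1 − j141.1)
|Γ| = 156/219

|Γ| ≈ 0.714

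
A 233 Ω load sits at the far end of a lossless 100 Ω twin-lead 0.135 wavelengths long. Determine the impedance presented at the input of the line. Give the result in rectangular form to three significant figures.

Z_in ≈ 66.7 − j62.9 Ω

βl = 2π × 0.135 = 48.6°
tan(βl) = tan(48.6°) = 1.13
Z_in = Z_0·(Z_L + jZ_0·tanβl)/(Z_0 + jZ_L·tanβl)
     = 100·(233 + j113)/(100 + j264)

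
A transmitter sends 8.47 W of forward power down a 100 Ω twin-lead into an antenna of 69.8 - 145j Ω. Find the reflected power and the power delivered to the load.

P_reflected ≈ 3.73 W; P_delivered ≈ 4.74 W

|Γ| = |(-30.2 − j145)/(169.8 − j145)| = 0.663
|Γ|² = 0.44
P_refl = |Γ|²·P_inc = 3.73 W, P_del = (1 − |Γ|²)·P_inc = 4.74 W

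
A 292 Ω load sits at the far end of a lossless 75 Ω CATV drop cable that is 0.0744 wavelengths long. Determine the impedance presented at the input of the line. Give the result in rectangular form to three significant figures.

Z_in ≈ 75.4 − j110 Ω

βl = 2π × 0.0744 = 26.8°
tan(βl) = tan(26.8°) = 0.505
Z_in = Z_0·(Z_L + jZ_0·tanβl)/(Z_0 + jZ_L·tanβl)
     = 75·(292 + j37.9)/(75 + j147)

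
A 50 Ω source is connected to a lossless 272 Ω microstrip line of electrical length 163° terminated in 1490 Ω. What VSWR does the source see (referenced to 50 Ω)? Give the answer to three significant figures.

tan(βl) = -0.306
Z_in = Z_0·(Z_L + jZ_0·tanβl)/(Z_0 + jZ_L·tanβl) = 428 + j634 Ω
Γ_s = (Z_in − Z_s)/(Z_in + Z_s) = (378 + j634)/(478 + j634), |Γ_s| = 0.93
VSWR = (1 + |Γ_s|)/(1 − |Γ_s|)

VSWR ≈ 27.4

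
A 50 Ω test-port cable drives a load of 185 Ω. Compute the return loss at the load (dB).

RL ≈ 4.81 dB

Γ = (185 − 50)/(185 + 50) = 0.574
RL = −20·log₁₀|Γ| = −20·log₁₀(0.574)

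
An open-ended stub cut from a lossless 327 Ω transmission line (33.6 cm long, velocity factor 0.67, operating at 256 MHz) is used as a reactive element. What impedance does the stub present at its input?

Z_in ≈ +j672 Ω

λ = v/f = 0.67·c / 256 MHz = 0.785 m
βl = 2π·l/λ = 2π × 0.428 = 154°
tan(βl) = -0.486
For an open-ended stub, Z_in = −jZ_0·cot(βl) = −jZ_0/tan(βl)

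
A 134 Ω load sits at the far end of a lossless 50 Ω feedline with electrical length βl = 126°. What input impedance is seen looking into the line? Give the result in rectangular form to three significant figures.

tan(βl) = tan(126°) = -1.38
Z_in = Z_0·(Z_L + jZ_0·tanβl)/(Z_0 + jZ_L·tanβl)
     = 50·(134 − j68.8)/(50 − j184)

Z_in ≈ 26.6 + j29.1 Ω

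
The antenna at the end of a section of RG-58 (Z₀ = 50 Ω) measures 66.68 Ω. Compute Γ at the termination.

Γ = (Z_L − Z_0)/(Z_L + Z_0) = (66.68 − 50)/(66.68 + 50) = 16.68/116.7

Γ = 0.143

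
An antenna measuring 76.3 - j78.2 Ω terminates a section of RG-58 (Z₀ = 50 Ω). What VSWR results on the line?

Γ = (Z_L − Z_0)/(Z_L + Z_0) = (26.3 − j78.2)/(126.3 − j78.2)
|Γ| = 82.5/149 = 0.555
VSWR = (1 + |Γ|)/(1 − |Γ|) = 1.56/0.445

VSWR ≈ 3.5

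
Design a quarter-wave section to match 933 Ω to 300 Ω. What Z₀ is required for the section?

Z_qwt ≈ 529 Ω

Z_qwt = √(Z_0·R_L) = √(300 × 933) = √279900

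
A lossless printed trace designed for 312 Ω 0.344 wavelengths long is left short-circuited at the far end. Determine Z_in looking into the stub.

Z_in ≈ −j465 Ω

βl = 2π × 0.344 = 124°
tan(βl) = -1.49
For a short-circuited stub, Z_in = jZ_0·tan(βl)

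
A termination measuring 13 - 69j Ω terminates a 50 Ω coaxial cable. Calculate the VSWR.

Γ = (Z_L − Z_0)/(Z_L + Z_0) = (-37 − j69)/(63 − j69)
|Γ| = 78.3/93.4 = 0.838
VSWR = (1 + |Γ|)/(1 − |Γ|) = 1.84/0.162

VSWR ≈ 11.3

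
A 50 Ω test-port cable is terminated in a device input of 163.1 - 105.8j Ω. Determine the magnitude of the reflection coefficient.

|Γ| ≈ 0.651

Γ = (Z_L − Z_0)/(Z_L + Z_0) = (113.1 − j105.8)/(213.1 − j105.8)
|Γ| = 155/238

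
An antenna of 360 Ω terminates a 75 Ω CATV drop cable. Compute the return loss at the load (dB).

RL ≈ 3.67 dB

Γ = (360 − 75)/(360 + 75) = 0.655
RL = −20·log₁₀|Γ| = −20·log₁₀(0.655)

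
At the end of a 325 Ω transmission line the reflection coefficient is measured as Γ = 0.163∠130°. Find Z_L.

Z_L = Z_0·(1 + Γ)/(1 − Γ) = 325·(0.895 + j0.125)/(1.1 − j0.125)

Z_L ≈ 256 + j65.7 Ω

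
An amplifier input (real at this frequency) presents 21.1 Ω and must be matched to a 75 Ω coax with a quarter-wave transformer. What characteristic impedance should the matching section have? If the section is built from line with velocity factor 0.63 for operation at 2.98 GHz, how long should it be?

Z_qwt ≈ 39.8 Ω; length ≈ 1.59 cm

Z_qwt = √(Z_0·R_L) = √(75 × 21.1) = √1582
λ = 0.63·c/f = 0.0634 m, so l = λ/4 = 0.0159 m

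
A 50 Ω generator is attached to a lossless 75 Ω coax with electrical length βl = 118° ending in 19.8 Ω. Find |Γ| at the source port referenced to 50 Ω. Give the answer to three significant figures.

|Γ| ≈ 0.667

tan(βl) = -1.88
Z_in = Z_0·(Z_L + jZ_0·tanβl)/(Z_0 + jZ_L·tanβl) = 72.1 − j105 Ω
Γ_s = (Z_in − Z_s)/(Z_in + Z_s) = (22.1 − j105)/(122 − j105), |Γ_s| = 0.667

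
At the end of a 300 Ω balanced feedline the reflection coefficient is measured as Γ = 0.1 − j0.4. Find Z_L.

Z_L ≈ 257 − j247 Ω

Z_L = Z_0·(1 + Γ)/(1 − Γ) = 300·(1.1 − j0.4)/(0.9 + j0.4)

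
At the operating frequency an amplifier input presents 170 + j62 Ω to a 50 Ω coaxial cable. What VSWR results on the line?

VSWR ≈ 3.89

Γ = (Z_L − Z_0)/(Z_L + Z_0) = (120 + j62)/(220 + j62)
|Γ| = 135/229 = 0.591
VSWR = (1 + |Γ|)/(1 − |Γ|) = 1.59/0.409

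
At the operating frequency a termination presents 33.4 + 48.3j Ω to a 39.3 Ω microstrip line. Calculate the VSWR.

VSWR ≈ 3.52

Γ = (Z_L − Z_0)/(Z_L + Z_0) = (-5.9 + j48.3)/(72.7 + j48.3)
|Γ| = 48.7/87.3 = 0.557
VSWR = (1 + |Γ|)/(1 − |Γ|) = 1.56/0.443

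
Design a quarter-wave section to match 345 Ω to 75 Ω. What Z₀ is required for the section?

Z_qwt ≈ 161 Ω

Z_qwt = √(Z_0·R_L) = √(75 × 345) = √25880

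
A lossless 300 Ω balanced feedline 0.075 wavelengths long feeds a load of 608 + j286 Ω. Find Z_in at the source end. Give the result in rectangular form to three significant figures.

βl = 2π × 0.075 = 27°
tan(βl) = tan(27°) = 0.51
Z_in = Z_0·(Z_L + jZ_0·tanβl)/(Z_0 + jZ_L·tanβl)
     = 300·(608 + j439)/(154 + j310)

Z_in ≈ 575 − j302 Ω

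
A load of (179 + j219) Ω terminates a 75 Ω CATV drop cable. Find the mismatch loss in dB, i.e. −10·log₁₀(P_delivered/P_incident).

mismatch loss ≈ 3.21 dB

Γ = (104 + j219)/(254 + j219), |Γ| = 0.723
|Γ|² = 0.523, so P_del/P_inc = 1 − |Γ|² = 0.477
ML = −10·log₁₀(1 − |Γ|²)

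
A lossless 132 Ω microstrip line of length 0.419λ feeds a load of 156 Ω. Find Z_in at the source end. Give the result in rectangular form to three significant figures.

βl = 2π × 0.419 = 151°
tan(βl) = tan(151°) = -0.558
Z_in = Z_0·(Z_L + jZ_0·tanβl)/(Z_0 + jZ_L·tanβl)
     = 132·(156 − j73.7)/(132 − j87)

Z_in ≈ 143 + j20.4 Ω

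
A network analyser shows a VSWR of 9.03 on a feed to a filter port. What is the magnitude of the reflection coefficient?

|Γ| = (S − 1)/(S + 1) = (9.03 − 1)/(9.03 + 1) = 8.03/10

|Γ| ≈ 0.801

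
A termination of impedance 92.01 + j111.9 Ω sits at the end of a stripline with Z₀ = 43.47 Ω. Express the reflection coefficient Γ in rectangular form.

Γ ≈ 0.619 + j0.315

Γ = (Z_L − Z_0)/(Z_L + Z_0) = (48.54 + j111.9)/(135.5 + j111.9)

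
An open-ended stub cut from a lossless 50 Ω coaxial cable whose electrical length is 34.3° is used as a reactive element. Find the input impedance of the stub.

Z_in ≈ −j73.3 Ω

tan(βl) = 0.682
For an open-ended stub, Z_in = −jZ_0·cot(βl) = −jZ_0/tan(βl)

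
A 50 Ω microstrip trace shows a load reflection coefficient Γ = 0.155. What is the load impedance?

Z_L = Z_0·(1 + Γ)/(1 − Γ) = 50·(1.16)/(0.845)

Z_L ≈ 68.3 Ω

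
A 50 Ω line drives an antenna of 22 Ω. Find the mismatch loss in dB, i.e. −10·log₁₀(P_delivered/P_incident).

mismatch loss ≈ 0.712 dB

Γ = (22 − 50)/(22 + 50) = -0.389
|Γ|² = 0.151, so P_del/P_inc = 1 − |Γ|² = 0.849
ML = −10·log₁₀(1 − |Γ|²)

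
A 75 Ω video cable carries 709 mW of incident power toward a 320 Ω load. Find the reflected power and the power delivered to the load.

P_reflected ≈ 273 mW; P_delivered ≈ 436 mW

Γ = (320 − 75)/(320 + 75) = 0.62
|Γ|² = 0.385
P_refl = |Γ|²·P_inc = 273 mW, P_del = (1 − |Γ|²)·P_inc = 436 mW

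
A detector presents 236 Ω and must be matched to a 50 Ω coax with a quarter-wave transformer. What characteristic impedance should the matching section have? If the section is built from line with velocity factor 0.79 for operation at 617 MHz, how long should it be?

Z_qwt ≈ 109 Ω; length ≈ 9.6 cm

Z_qwt = √(Z_0·R_L) = √(50 × 236) = √11800
λ = 0.79·c/f = 0.384 m, so l = λ/4 = 0.096 m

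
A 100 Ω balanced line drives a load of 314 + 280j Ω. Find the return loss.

RL ≈ 3.03 dB

Γ = (214 + j280)/(414 + j280), |Γ| = 0.705
RL = −20·log₁₀|Γ| = −20·log₁₀(0.705)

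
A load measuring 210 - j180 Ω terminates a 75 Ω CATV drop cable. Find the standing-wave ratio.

VSWR ≈ 5.01

Γ = (Z_L − Z_0)/(Z_L + Z_0) = (135 − j180)/(285 − j180)
|Γ| = 225/337 = 0.667
VSWR = (1 + |Γ|)/(1 − |Γ|) = 1.67/0.333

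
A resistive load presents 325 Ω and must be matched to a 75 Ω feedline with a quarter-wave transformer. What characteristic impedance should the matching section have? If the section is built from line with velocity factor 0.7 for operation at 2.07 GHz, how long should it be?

Z_qwt = √(Z_0·R_L) = √(75 × 325) = √24380
λ = 0.7·c/f = 0.101 m, so l = λ/4 = 0.0254 m

Z_qwt ≈ 156 Ω; length ≈ 2.54 cm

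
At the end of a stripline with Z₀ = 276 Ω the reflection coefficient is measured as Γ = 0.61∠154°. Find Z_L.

Z_L ≈ 70.2 + j59.8 Ω

Z_L = Z_0·(1 + Γ)/(1 − Γ) = 276·(0.452 + j0.267)/(1.55 − j0.267)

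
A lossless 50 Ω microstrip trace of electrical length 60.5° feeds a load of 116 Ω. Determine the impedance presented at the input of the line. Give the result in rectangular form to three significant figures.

tan(βl) = tan(60.5°) = 1.77
Z_in = Z_0·(Z_L + jZ_0·tanβl)/(Z_0 + jZ_L·tanβl)
     = 50·(116 + j88.4)/(50 + j205)

Z_in ≈ 26.9 − j21.7 Ω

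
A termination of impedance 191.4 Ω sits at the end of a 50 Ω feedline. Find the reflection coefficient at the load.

Γ = 0.586

Γ = (Z_L − Z_0)/(Z_L + Z_0) = (191.4 − 50)/(191.4 + 50) = 141.4/241.4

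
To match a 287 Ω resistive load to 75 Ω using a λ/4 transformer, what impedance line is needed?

Z_qwt = √(Z_0·R_L) = √(75 × 287) = √21520

Z_qwt ≈ 147 Ω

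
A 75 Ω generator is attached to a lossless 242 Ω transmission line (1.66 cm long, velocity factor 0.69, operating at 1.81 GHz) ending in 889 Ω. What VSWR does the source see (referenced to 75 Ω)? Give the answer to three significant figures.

λ = v/f = 0.69·c / 1.81 GHz = 0.114 m
βl = 2π·l/λ = 2π × 0.145 = 52.3°
tan(βl) = 1.29
Z_in = Z_0·(Z_L + jZ_0·tanβl)/(Z_0 + jZ_L·tanβl) = 101 − j166 Ω
Γ_s = (Z_in − Z_s)/(Z_in + Z_s) = (25.9 − j166)/(176 − j166), |Γ_s| = 0.695
VSWR = (1 + |Γ_s|)/(1 − |Γ_s|)

VSWR ≈ 5.55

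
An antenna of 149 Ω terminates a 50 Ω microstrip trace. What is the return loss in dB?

Γ = (149 − 50)/(149 + 50) = 0.497
RL = −20·log₁₀|Γ| = −20·log₁₀(0.497)

RL ≈ 6.06 dB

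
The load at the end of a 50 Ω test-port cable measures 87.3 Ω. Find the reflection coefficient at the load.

Γ = 0.272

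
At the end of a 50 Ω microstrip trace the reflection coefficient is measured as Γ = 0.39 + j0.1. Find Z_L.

Z_L = Z_0·(1 + Γ)/(1 − Γ) = 50·(1.39 + j0.1)/(0.61 − j0.1)

Z_L ≈ 110 + j26.2 Ω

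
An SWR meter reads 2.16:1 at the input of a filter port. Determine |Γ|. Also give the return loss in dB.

|Γ| = (S − 1)/(S + 1) = (2.16 − 1)/(2.16 + 1) = 1.16/3.16
RL = −20·log₁₀|Γ| = −20·log₁₀(0.367)

|Γ| ≈ 0.367; return loss ≈ 8.7 dB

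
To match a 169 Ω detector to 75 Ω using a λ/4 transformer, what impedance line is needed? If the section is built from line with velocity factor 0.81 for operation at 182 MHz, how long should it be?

Z_qwt ≈ 113 Ω; length ≈ 33.4 cm

Z_qwt = √(Z_0·R_L) = √(75 × 169) = √12680
λ = 0.81·c/f = 1.34 m, so l = λ/4 = 0.334 m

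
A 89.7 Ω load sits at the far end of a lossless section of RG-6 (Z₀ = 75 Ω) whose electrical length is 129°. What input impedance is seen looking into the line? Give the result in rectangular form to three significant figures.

Z_in ≈ 71.2 + j12.5 Ω

tan(βl) = tan(129°) = -1.23
Z_in = Z_0·(Z_L + jZ_0·tanβl)/(Z_0 + jZ_L·tanβl)
     = 75·(89.7 − j92.6)/(75 − j111)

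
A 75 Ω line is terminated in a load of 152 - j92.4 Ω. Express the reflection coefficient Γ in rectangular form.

Γ = (Z_L − Z_0)/(Z_L + Z_0) = (77 − j92.4)/(227 − j92.4)

Γ ≈ 0.433 − j0.231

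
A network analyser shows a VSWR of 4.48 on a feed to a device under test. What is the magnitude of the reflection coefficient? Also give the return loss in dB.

|Γ| = (S − 1)/(S + 1) = (4.48 − 1)/(4.48 + 1) = 3.48/5.48
RL = −20·log₁₀|Γ| = −20·log₁₀(0.635)

|Γ| ≈ 0.635; return loss ≈ 3.94 dB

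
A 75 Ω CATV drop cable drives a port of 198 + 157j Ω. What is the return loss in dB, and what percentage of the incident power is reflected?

RL ≈ 3.97 dB; 40.1% of incident power reflected

Γ = (123 + j157)/(273 + j157), |Γ| = 0.633
RL = −20·log₁₀(0.633) = 3.97 dB
P_refl/P_inc = |Γ|² = 0.401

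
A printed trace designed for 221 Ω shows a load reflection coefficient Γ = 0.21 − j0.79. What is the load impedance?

Z_L ≈ 58.7 − j280 Ω

Z_L = Z_0·(1 + Γ)/(1 − Γ) = 221·(1.21 − j0.79)/(0.79 + j0.79)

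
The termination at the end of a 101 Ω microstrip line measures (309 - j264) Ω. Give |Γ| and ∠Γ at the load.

Γ = (Z_L − Z_0)/(Z_L + Z_0) = (208 − j264)/(410 − j264)
|Γ| = 336/488 = 0.689

Γ ≈ 0.689 ∠ -19°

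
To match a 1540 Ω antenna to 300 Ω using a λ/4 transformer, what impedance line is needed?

Z_qwt = √(Z_0·R_L) = √(300 × 1540) = √462000

Z_qwt ≈ 680 Ω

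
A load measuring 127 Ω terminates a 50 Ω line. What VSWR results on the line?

For a purely resistive load, VSWR = R_L/Z_0 or Z_0/R_L (whichever > 1) = 127/50

VSWR ≈ 2.54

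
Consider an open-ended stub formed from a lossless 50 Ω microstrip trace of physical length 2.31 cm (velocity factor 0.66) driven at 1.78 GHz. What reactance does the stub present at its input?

λ = v/f = 0.66·c / 1.78 GHz = 0.111 m
βl = 2π·l/λ = 2π × 0.208 = 74.8°
tan(βl) = 3.67
For an open-ended stub, Z_in = −jZ_0·cot(βl) = −jZ_0/tan(βl)

X_in ≈ -13.6 Ω (capacitive)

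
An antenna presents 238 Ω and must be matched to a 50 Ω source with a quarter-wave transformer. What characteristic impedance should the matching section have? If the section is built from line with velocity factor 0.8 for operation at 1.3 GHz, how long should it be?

Z_qwt ≈ 109 Ω; length ≈ 4.62 cm

Z_qwt = √(Z_0·R_L) = √(50 × 238) = √11900
λ = 0.8·c/f = 0.185 m, so l = λ/4 = 0.0462 m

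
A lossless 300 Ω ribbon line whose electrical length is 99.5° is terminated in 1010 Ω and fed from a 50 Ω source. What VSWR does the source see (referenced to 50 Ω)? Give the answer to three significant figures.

VSWR ≈ 2.42

tan(βl) = -5.98
Z_in = Z_0·(Z_L + jZ_0·tanβl)/(Z_0 + jZ_L·tanβl) = 91.4 + j45.7 Ω
Γ_s = (Z_in − Z_s)/(Z_in + Z_s) = (41.4 + j45.7)/(141 + j45.7), |Γ_s| = 0.415
VSWR = (1 + |Γ_s|)/(1 − |Γ_s|)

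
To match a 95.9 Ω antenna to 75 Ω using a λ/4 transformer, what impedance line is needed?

Z_qwt ≈ 84.8 Ω

Z_qwt = √(Z_0·R_L) = √(75 × 95.9) = √7192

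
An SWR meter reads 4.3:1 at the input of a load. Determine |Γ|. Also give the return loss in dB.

|Γ| = (S − 1)/(S + 1) = (4.3 − 1)/(4.3 + 1) = 3.3/5.3
RL = −20·log₁₀|Γ| = −20·log₁₀(0.623)

|Γ| ≈ 0.623; return loss ≈ 4.12 dB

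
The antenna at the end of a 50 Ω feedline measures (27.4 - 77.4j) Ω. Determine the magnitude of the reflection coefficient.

|Γ| ≈ 0.737

Γ = (Z_L − Z_0)/(Z_L + Z_0) = (-22.6 − j77.4)/(77.4 − j77.4)
|Γ| = 80.6/109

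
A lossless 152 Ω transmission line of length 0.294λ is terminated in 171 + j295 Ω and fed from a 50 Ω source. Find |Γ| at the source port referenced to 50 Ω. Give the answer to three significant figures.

|Γ| ≈ 0.315

βl = 2π × 0.294 = 106°
tan(βl) = -3.52
Z_in = Z_0·(Z_L + jZ_0·tanβl)/(Z_0 + jZ_L·tanβl) = 29.7 − j15.7 Ω
Γ_s = (Z_in − Z_s)/(Z_in + Z_s) = (-20.3 − j15.7)/(79.7 − j15.7), |Γ_s| = 0.315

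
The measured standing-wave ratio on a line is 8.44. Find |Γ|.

|Γ| ≈ 0.788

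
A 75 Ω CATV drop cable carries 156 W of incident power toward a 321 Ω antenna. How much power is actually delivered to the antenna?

Γ = (321 − 75)/(321 + 75) = 0.621
|Γ|² = 0.386
P_refl = |Γ|²·P_inc = 60.2 W, P_del = (1 − |Γ|²)·P_inc = 95.8 W

P_delivered ≈ 95.8 W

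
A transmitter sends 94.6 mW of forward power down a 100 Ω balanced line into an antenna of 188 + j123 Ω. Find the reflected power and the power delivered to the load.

|Γ| = |(88 + j123)/(288 + j123)| = 0.483
|Γ|² = 0.233
P_refl = |Γ|²·P_inc = 22.1 mW, P_del = (1 − |Γ|²)·P_inc = 72.5 mW

P_reflected ≈ 22.1 mW; P_delivered ≈ 72.5 mW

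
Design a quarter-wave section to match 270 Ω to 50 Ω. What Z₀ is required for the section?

Z_qwt ≈ 116 Ω

Z_qwt = √(Z_0·R_L) = √(50 × 270) = √13500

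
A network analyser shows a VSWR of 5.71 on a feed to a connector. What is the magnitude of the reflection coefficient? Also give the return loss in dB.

|Γ| ≈ 0.702; return loss ≈ 3.07 dB

|Γ| = (S − 1)/(S + 1) = (5.71 − 1)/(5.71 + 1) = 4.71/6.71
RL = −20·log₁₀|Γ| = −20·log₁₀(0.702)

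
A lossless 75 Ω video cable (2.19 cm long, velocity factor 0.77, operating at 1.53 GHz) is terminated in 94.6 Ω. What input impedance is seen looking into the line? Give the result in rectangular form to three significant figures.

Z_in ≈ 69.1 − j15.7 Ω

λ = v/f = 0.77·c / 1.53 GHz = 0.151 m
βl = 2π·l/λ = 2π × 0.145 = 52.2°
tan(βl) = tan(52.2°) = 1.29
Z_in = Z_0·(Z_L + jZ_0·tanβl)/(Z_0 + jZ_L·tanβl)
     = 75·(94.6 + j96.8)/(75 + j122)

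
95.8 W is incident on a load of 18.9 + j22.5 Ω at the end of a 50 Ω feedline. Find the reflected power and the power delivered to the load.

P_reflected ≈ 26.9 W; P_delivered ≈ 68.9 W

|Γ| = |(-31.1 + j22.5)/(68.9 + j22.5)| = 0.53
|Γ|² = 0.28
P_refl = |Γ|²·P_inc = 26.9 W, P_del = (1 − |Γ|²)·P_inc = 68.9 W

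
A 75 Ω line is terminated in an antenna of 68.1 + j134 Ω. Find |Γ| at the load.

Γ = (Z_L − Z_0)/(Z_L + Z_0) = (-6.9 + j134)/(143.1 + j134)
|Γ| = 134/196

|Γ| ≈ 0.684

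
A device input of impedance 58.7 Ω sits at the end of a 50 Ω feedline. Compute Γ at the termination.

Γ = 0.08

Γ = (Z_L − Z_0)/(Z_L + Z_0) = (58.7 − 50)/(58.7 + 50) = 8.7/108.7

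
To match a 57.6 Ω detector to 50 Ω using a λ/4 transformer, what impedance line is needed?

Z_qwt = √(Z_0·R_L) = √(50 × 57.6) = √2880

Z_qwt ≈ 53.7 Ω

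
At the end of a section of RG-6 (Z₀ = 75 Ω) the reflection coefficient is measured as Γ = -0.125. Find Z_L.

Z_L ≈ 58.3 Ω

Z_L = Z_0·(1 + Γ)/(1 − Γ) = 75·(0.875)/(1.12)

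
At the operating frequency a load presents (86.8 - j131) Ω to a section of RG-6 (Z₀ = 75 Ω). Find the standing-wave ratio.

VSWR ≈ 4.43

Γ = (Z_L − Z_0)/(Z_L + Z_0) = (11.8 − j131)/(161.8 − j131)
|Γ| = 132/208 = 0.632
VSWR = (1 + |Γ|)/(1 − |Γ|) = 1.63/0.368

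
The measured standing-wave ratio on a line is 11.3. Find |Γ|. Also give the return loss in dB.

|Γ| = (S − 1)/(S + 1) = (11.3 − 1)/(11.3 + 1) = 10.3/12.3
RL = −20·log₁₀|Γ| = −20·log₁₀(0.837)

|Γ| ≈ 0.837; return loss ≈ 1.54 dB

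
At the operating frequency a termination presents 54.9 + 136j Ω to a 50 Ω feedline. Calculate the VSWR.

VSWR ≈ 8.63

Γ = (Z_L − Z_0)/(Z_L + Z_0) = (4.9 + j136)/(104.9 + j136)
|Γ| = 136/172 = 0.792
VSWR = (1 + |Γ|)/(1 − |Γ|) = 1.79/0.208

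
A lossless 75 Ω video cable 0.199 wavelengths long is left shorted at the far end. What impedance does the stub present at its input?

βl = 2π × 0.199 = 71.6°
tan(βl) = 3.01
For a shorted stub, Z_in = jZ_0·tan(βl)

Z_in ≈ +j226 Ω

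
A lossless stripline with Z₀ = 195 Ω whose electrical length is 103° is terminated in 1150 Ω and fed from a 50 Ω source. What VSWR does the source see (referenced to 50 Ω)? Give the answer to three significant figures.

tan(βl) = -4.33
Z_in = Z_0·(Z_L + jZ_0·tanβl)/(Z_0 + jZ_L·tanβl) = 34.8 + j43.7 Ω
Γ_s = (Z_in − Z_s)/(Z_in + Z_s) = (-15.2 + j43.7)/(84.8 + j43.7), |Γ_s| = 0.485
VSWR = (1 + |Γ_s|)/(1 − |Γ_s|)

VSWR ≈ 2.88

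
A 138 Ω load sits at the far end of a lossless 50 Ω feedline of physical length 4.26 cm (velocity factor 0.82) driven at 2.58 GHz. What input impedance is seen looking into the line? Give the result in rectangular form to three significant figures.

Z_in ≈ 80.6 + j59.9 Ω

λ = v/f = 0.82·c / 2.58 GHz = 0.0953 m
βl = 2π·l/λ = 2π × 0.447 = 161°
tan(βl) = tan(161°) = -0.347
Z_in = Z_0·(Z_L + jZ_0·tanβl)/(Z_0 + jZ_L·tanβl)
     = 50·(138 − j17.4)/(50 − j47.9)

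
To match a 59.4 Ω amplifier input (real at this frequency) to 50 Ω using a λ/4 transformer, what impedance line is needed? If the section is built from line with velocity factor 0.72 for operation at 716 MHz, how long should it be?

Z_qwt = √(Z_0·R_L) = √(50 × 59.4) = √2970
λ = 0.72·c/f = 0.302 m, so l = λ/4 = 0.0754 m

Z_qwt ≈ 54.5 Ω; length ≈ 7.54 cm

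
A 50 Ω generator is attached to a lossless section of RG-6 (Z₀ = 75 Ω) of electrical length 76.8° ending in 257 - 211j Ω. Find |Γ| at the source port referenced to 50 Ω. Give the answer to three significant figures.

tan(βl) = 4.26
Z_in = Z_0·(Z_L + jZ_0·tanβl)/(Z_0 + jZ_L·tanβl) = 12.9 − j6.12 Ω
Γ_s = (Z_in − Z_s)/(Z_in + Z_s) = (-37.1 − j6.12)/(62.9 − j6.12), |Γ_s| = 0.595

|Γ| ≈ 0.595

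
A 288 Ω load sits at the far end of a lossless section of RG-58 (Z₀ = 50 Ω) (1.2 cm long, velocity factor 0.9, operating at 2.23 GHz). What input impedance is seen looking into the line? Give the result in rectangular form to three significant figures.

λ = v/f = 0.9·c / 2.23 GHz = 0.121 m
βl = 2π·l/λ = 2π × 0.0991 = 35.7°
tan(βl) = tan(35.7°) = 0.718
Z_in = Z_0·(Z_L + jZ_0·tanβl)/(Z_0 + jZ_L·tanβl)
     = 50·(288 + j35.9)/(50 + j207)

Z_in ≈ 24.1 − j63.8 Ω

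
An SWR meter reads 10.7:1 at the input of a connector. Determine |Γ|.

|Γ| = (S − 1)/(S + 1) = (10.7 − 1)/(10.7 + 1) = 9.7/11.7

|Γ| ≈ 0.829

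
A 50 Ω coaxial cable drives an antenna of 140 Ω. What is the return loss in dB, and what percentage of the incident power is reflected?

RL ≈ 6.49 dB; 22.4% of incident power reflected

Γ = (140 − 50)/(140 + 50) = 0.474
RL = −20·log₁₀(0.474) = 6.49 dB
P_refl/P_inc = |Γ|² = 0.224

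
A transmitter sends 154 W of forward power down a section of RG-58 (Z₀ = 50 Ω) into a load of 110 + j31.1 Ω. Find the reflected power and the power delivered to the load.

|Γ| = |(60 + j31.1)/(160 + j31.1)| = 0.415
|Γ|² = 0.172
P_refl = |Γ|²·P_inc = 26.5 W, P_del = (1 − |Γ|²)·P_inc = 128 W

P_reflected ≈ 26.5 W; P_delivered ≈ 128 W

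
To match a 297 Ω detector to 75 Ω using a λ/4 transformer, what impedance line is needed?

Z_qwt = √(Z_0·R_L) = √(75 × 297) = √22280

Z_qwt ≈ 149 Ω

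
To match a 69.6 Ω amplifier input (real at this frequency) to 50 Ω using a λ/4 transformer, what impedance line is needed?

Z_qwt ≈ 59 Ω

Z_qwt = √(Z_0·R_L) = √(50 × 69.6) = √3480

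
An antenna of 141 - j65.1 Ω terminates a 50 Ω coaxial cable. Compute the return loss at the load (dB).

Γ = (91 − j65.1)/(191 − j65.1), |Γ| = 0.554
RL = −20·log₁₀|Γ| = −20·log₁₀(0.554)

RL ≈ 5.12 dB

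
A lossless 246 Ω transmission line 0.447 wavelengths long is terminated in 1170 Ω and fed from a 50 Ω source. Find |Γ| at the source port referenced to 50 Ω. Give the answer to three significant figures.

βl = 2π × 0.447 = 161°
tan(βl) = -0.346
Z_in = Z_0·(Z_L + jZ_0·tanβl)/(Z_0 + jZ_L·tanβl) = 353 + j496 Ω
Γ_s = (Z_in − Z_s)/(Z_in + Z_s) = (303 + j496)/(403 + j496), |Γ_s| = 0.91

|Γ| ≈ 0.91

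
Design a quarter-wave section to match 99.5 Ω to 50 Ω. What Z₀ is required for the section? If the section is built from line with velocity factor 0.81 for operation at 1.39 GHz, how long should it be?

Z_qwt ≈ 70.5 Ω; length ≈ 4.37 cm

Z_qwt = √(Z_0·R_L) = √(50 × 99.5) = √4975
λ = 0.81·c/f = 0.175 m, so l = λ/4 = 0.0437 m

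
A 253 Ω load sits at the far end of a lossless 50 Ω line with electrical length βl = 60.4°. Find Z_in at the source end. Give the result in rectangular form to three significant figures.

Z_in ≈ 12.9 − j27 Ω

tan(βl) = tan(60.4°) = 1.76
Z_in = Z_0·(Z_L + jZ_0·tanβl)/(Z_0 + jZ_L·tanβl)
     = 50·(253 + j88)/(50 + j445)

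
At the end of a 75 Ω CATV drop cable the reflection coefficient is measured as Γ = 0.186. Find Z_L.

Z_L = Z_0·(1 + Γ)/(1 − Γ) = 75·(1.19)/(0.814)

Z_L ≈ 109 Ω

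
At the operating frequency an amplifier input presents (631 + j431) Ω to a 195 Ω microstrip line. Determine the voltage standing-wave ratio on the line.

VSWR ≈ 4.85

Γ = (Z_L − Z_0)/(Z_L + Z_0) = (436 + j431)/(826 + j431)
|Γ| = 613/932 = 0.658
VSWR = (1 + |Γ|)/(1 − |Γ|) = 1.66/0.342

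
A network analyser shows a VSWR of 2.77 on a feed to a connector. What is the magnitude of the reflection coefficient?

|Γ| ≈ 0.469

|Γ| = (S − 1)/(S + 1) = (2.77 − 1)/(2.77 + 1) = 1.77/3.77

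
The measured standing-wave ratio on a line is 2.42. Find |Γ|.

|Γ| = (S − 1)/(S + 1) = (2.42 − 1)/(2.42 + 1) = 1.42/3.42

|Γ| ≈ 0.415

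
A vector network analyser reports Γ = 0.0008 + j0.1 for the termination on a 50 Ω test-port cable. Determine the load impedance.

Z_L = Z_0·(1 + Γ)/(1 − Γ) = 50·(1 + j0.1)/(0.999 − j0.1)

Z_L ≈ 49.1 + j9.92 Ω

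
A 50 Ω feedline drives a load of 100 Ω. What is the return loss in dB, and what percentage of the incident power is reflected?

Γ = (100 − 50)/(100 + 50) = 0.333
RL = −20·log₁₀(0.333) = 9.54 dB
P_refl/P_inc = |Γ|² = 0.111

RL ≈ 9.54 dB; 11.1% of incident power reflected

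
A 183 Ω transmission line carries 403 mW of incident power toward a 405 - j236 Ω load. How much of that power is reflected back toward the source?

|Γ| = |(222 − j236)/(588 − j236)| = 0.511
|Γ|² = 0.262
P_refl = |Γ|²·P_inc = 105 mW, P_del = (1 − |Γ|²)·P_inc = 298 mW

P_reflected ≈ 105 mW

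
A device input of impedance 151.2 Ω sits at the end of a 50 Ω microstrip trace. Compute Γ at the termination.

Γ = (Z_L − Z_0)/(Z_L + Z_0) = (151.2 − 50)/(151.2 + 50) = 101.2/201.2

Γ = 0.503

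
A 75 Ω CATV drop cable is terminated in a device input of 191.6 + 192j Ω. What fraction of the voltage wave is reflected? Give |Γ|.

|Γ| ≈ 0.684

Γ = (Z_L − Z_0)/(Z_L + Z_0) = (116.6 + j192)/(266.6 + j192)
|Γ| = 225/329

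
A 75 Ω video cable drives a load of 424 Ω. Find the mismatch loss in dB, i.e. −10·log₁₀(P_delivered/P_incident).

Γ = (424 − 75)/(424 + 75) = 0.699
|Γ|² = 0.489, so P_del/P_inc = 1 − |Γ|² = 0.511
ML = −10·log₁₀(1 − |Γ|²)

mismatch loss ≈ 2.92 dB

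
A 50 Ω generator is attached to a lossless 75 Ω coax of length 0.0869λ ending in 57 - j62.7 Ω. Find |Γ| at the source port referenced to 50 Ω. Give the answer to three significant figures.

|Γ| ≈ 0.334

βl = 2π × 0.0869 = 31.3°
tan(βl) = 0.608
Z_in = Z_0·(Z_L + jZ_0·tanβl)/(Z_0 + jZ_L·tanβl) = 31.4 − j21 Ω
Γ_s = (Z_in − Z_s)/(Z_in + Z_s) = (-18.6 − j21)/(81.4 − j21), |Γ_s| = 0.334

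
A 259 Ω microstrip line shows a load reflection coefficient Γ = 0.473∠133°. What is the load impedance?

Z_L = Z_0·(1 + Γ)/(1 − Γ) = 259·(0.677 + j0.346)/(1.32 − j0.346)

Z_L ≈ 108 + j95.9 Ω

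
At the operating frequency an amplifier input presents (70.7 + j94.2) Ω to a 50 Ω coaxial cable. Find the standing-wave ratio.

VSWR ≈ 4.4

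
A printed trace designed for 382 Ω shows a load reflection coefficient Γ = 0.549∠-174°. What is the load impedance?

Z_L ≈ 112 − j18.3 Ω

Z_L = Z_0·(1 + Γ)/(1 − Γ) = 382·(0.454 − j0.0574)/(1.55 + j0.0574)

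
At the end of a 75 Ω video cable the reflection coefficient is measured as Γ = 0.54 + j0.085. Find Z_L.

Z_L = Z_0·(1 + Γ)/(1 − Γ) = 75·(1.54 + j0.085)/(0.46 − j0.085)

Z_L ≈ 240 + j58.3 Ω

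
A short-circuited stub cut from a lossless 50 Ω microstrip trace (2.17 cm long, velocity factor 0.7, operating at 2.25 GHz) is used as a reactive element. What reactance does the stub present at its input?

λ = v/f = 0.7·c / 2.25 GHz = 0.0933 m
βl = 2π·l/λ = 2π × 0.232 = 83.7°
tan(βl) = 9.06
For a short-circuited stub, Z_in = jZ_0·tan(βl)

X_in ≈ 453 Ω (inductive)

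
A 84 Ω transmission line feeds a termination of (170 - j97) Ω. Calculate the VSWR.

Γ = (Z_L − Z_0)/(Z_L + Z_0) = (86 − j97)/(254 − j97)
|Γ| = 130/272 = 0.477
VSWR = (1 + |Γ|)/(1 − |Γ|) = 1.48/0.523

VSWR ≈ 2.82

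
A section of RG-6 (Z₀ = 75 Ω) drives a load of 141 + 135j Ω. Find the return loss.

Γ = (66 + j135)/(216 + j135), |Γ| = 0.59
RL = −20·log₁₀|Γ| = −20·log₁₀(0.59)

RL ≈ 4.58 dB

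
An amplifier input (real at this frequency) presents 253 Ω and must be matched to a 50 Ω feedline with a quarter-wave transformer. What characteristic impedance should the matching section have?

Z_qwt ≈ 112 Ω

Z_qwt = √(Z_0·R_L) = √(50 × 253) = √12650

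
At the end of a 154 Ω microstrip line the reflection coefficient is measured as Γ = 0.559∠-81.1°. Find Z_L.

Z_L = Z_0·(1 + Γ)/(1 − Γ) = 154·(1.09 − j0.552)/(0.914 + j0.552)

Z_L ≈ 92.9 − j149 Ω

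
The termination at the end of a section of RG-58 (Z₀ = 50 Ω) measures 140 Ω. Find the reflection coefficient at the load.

Γ = (Z_L − Z_0)/(Z_L + Z_0) = (140 − 50)/(140 + 50) = 90/190

Γ = 0.474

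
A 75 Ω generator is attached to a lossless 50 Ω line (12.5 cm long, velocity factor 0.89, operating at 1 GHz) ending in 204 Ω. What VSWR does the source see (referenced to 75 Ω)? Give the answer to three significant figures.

λ = v/f = 0.89·c / 1 GHz = 0.267 m
βl = 2π·l/λ = 2π × 0.468 = 169°
tan(βl) = -0.203
Z_in = Z_0·(Z_L + jZ_0·tanβl)/(Z_0 + jZ_L·tanβl) = 126 + j94.2 Ω
Γ_s = (Z_in − Z_s)/(Z_in + Z_s) = (51.1 + j94.2)/(201 + j94.2), |Γ_s| = 0.483
VSWR = (1 + |Γ_s|)/(1 − |Γ_s|)

VSWR ≈ 2.86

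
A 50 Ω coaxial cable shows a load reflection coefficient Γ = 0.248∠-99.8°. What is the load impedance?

Z_L ≈ 40.9 − j21.3 Ω

Z_L = Z_0·(1 + Γ)/(1 − Γ) = 50·(0.958 − j0.244)/(1.04 + j0.244)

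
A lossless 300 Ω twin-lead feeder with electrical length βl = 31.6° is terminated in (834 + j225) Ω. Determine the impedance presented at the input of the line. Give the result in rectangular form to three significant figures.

Z_in ≈ 358 − j375 Ω

tan(βl) = tan(31.6°) = 0.615
Z_in = Z_0·(Z_L + jZ_0·tanβl)/(Z_0 + jZ_L·tanβl)
     = 300·(834 + j410)/(162 + j513)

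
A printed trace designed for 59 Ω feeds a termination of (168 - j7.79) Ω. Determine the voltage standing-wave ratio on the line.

VSWR ≈ 2.85

Γ = (Z_L − Z_0)/(Z_L + Z_0) = (109 − j7.79)/(227 − j7.79)
|Γ| = 109/227 = 0.481
VSWR = (1 + |Γ|)/(1 − |Γ|) = 1.48/0.519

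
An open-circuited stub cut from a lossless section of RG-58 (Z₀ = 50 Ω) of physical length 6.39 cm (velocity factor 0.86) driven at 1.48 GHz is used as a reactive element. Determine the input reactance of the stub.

λ = v/f = 0.86·c / 1.48 GHz = 0.174 m
βl = 2π·l/λ = 2π × 0.367 = 132°
tan(βl) = -1.11
For an open-circuited stub, Z_in = −jZ_0·cot(βl) = −jZ_0/tan(βl)

X_in ≈ 45 Ω (inductive)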